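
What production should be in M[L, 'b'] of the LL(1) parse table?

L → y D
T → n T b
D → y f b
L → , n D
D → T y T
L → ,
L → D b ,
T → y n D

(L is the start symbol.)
To find M[L, 'b'], we find productions for L where 'b' is in the predict set (PREDICT(N → α) = (FIRST(α) \ {ε}) ∪ (FOLLOW(N) if α ⇒* ε)).

Relevant sets:
  FIRST(D) = { 'n', 'y' }

L → y D: PREDICT = { 'y' }
L → , n D: PREDICT = { ',' }
L → ,: PREDICT = { ',' }
L → D b ,: PREDICT = { 'n', 'y' }

M[L, 'b'] is empty (no production applies)

Answer: Empty (error entry)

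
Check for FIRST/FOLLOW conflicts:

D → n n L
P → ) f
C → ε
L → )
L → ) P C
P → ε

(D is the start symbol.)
Nullable non-terminals: C, P.
C has a nullable alternative but only one production, so nothing to check.

P: nullable alternative(s) P → ε; FOLLOW(P) = { $ }
  P → ) f: FIRST \ {ε} = { ')' } — disjoint from FOLLOW(P)
  P → ε: FIRST \ {ε} = { } — this is the only nullable alternative, skip

D, L have no nullable alternative, so no FIRST/FOLLOW check is needed there.

No FIRST/FOLLOW conflicts found.

Answer: No FIRST/FOLLOW conflicts.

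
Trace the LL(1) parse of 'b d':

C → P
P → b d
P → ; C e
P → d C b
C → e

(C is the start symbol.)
LL(1) parsing maintains a stack (initially the start symbol over $) and the input. At each step: if the stack top is a terminal, match it against the current input token; if it is a non-terminal N, replace it with the RHS of M[N, lookahead] (the unique production whose predict set contains the lookahead).

Stack is shown with the top on the left.

Stack  Input  Action
--------------------
C $    b d $  output C → P
P $    b d $  output P → b d
b d $  b d $  match 'b'
d $    d $    match 'd'
$      $      accept

The string is accepted.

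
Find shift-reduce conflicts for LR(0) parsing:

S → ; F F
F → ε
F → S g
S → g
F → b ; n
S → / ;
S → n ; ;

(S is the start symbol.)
Yes — I2: [F → .] vs [F → . b ; n]; I8: [F → .] vs [F → . b ; n]

Augment with S' → S and build the canonical LR(0) collection (I0 = CLOSURE({[S' → . S]}), then GOTO on every symbol after a dot until no new states appear). It has 16 states:
  I0: { [S → . / ;], [S → . ; F F], [S → . g], [S → . n ; ;], [S' → . S] }  — shift
  I1: { [S → / . ;] }  — shift
  I2: { [F → . S g], [F → . b ; n], [F → .], [S → . / ;], [S → . ; F F], [S → . g], [S → . n ; ;], [S → ; . F F] }  — shift, reduce
  I3: { [S' → S .] }  — accept
  I4: { [S → g .] }  — reduce
  I5: { [S → n . ; ;] }  — shift
  I6: { [S → n ; . ;] }  — shift
  I7: { [S → n ; ; .] }  — reduce
  I8: { [F → . S g], [F → . b ; n], [F → .], [S → . / ;], [S → . ; F F], [S → . g], [S → . n ; ;], [S → ; F . F] }  — shift, reduce
  I9: { [F → S . g] }  — shift
  I10: { [F → b . ; n] }  — shift
  I11: { [F → b ; . n] }  — shift
  I12: { [F → b ; n .] }  — reduce
  I13: { [F → S g .] }  — reduce
  I14: { [S → ; F F .] }  — reduce
  I15: { [S → / ; .] }  — reduce

I2 contains reduce item [F → .] and shift items [F → . b ; n], [S → . / ;], [S → . ; F F], [S → . g], [S → . n ; ;] — shift-reduce conflict.
I8 contains reduce item [F → .] and shift items [F → . b ; n], [S → . / ;], [S → . ; F F], [S → . g], [S → . n ; ;] — shift-reduce conflict.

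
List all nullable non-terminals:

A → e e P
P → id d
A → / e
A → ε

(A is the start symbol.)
{ 'A' }

ε-productions: A → ε
So A is immediately nullable.
No further non-terminal can be added: every production for the remaining non-terminals contains a terminal or a non-nullable non-terminal.
Nullable = { 'A' }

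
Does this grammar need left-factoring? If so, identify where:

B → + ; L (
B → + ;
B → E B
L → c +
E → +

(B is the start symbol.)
Yes, B has productions with common prefix '+ ;'

Left-factoring is needed when two productions for the same non-terminal
share a common prefix on the right-hand side.

Productions for B:
  B → + ; L (
  B → + ;
  B → E B

Found common prefix '+ ;' in productions for B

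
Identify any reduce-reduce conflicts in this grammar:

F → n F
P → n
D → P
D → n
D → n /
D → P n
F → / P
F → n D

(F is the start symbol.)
Augment with F' → F and build the canonical LR(0) collection (I0 = CLOSURE({[F' → . F]}), then GOTO on every symbol after a dot until no new states appear). It has 12 states:
  I0: { [F → . / P], [F → . n D], [F → . n F], [F' → . F] }  — shift
  I1: { [F → / . P], [P → . n] }  — shift
  I2: { [F' → F .] }  — accept
  I3: { [D → . P n], [D → . P], [D → . n /], [D → . n], [F → . / P], [F → . n D], [F → . n F], [F → n . D], [F → n . F], [P → . n] }  — shift
  I4: { [F → n D .] }  — reduce
  I5: { [F → n F .] }  — reduce
  I6: { [D → P . n], [D → P .] }  — shift, reduce
  I7: { [D → . P n], [D → . P], [D → . n /], [D → . n], [D → n . /], [D → n .], [F → . / P], [F → . n D], [F → . n F], [F → n . D], [F → n . F], [P → . n], [P → n .] }  — shift, 2 reduces
  I8: { [D → n / .], [F → / . P], [P → . n] }  — shift, reduce
  I9: { [F → / P .] }  — reduce
  I10: { [P → n .] }  — reduce
  I11: { [D → P n .] }  — reduce

I7 contains complete items [D → n .], [P → n .] — reduce-reduce conflict.

Answer: Yes — I7: [D → n .] vs [P → n .]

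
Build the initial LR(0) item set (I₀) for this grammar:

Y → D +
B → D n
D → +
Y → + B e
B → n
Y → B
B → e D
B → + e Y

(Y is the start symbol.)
{ [B → . + e Y], [B → . D n], [B → . e D], [B → . n], [D → . +], [Y → . + B e], [Y → . B], [Y → . D +], [Y' → . Y] }

First, augment the grammar with Y' → Y
I₀ = CLOSURE({ [Y' → . Y] }):
  [Y' → . Y] has the dot before Y: add [Y → . D +], [Y → . + B e], [Y → . B]
  [Y → . D +] has the dot before D: add [D → . +]
  [Y → . B] has the dot before B: add [B → . D n], [B → . n], [B → . e D], [B → . + e Y]
No further items can be added.

I₀ = { [B → . + e Y], [B → . D n], [B → . e D], [B → . n], [D → . +], [Y → . + B e], [Y → . B], [Y → . D +], [Y' → . Y] }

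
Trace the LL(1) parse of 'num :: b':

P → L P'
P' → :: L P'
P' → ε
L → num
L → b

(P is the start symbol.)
LL(1) parsing maintains a stack (initially the start symbol over $) and the input. At each step: if the stack top is a terminal, match it against the current input token; if it is a non-terminal N, replace it with the RHS of M[N, lookahead] (the unique production whose predict set contains the lookahead).

Stack is shown with the top on the left.

Stack      Input       Action
-----------------------------
P $        num :: b $  output P → L P'
L P' $     num :: b $  output L → num
num P' $   num :: b $  match 'num'
P' $       :: b $      output P' → :: L P'
:: L P' $  :: b $      match '::'
L P' $     b $         output L → b
b P' $     b $         match 'b'
P' $       $           output P' → ε
$          $           accept

The string is accepted.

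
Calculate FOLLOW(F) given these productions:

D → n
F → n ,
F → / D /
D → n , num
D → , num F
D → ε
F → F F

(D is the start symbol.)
In D → , num F: F is at the end, add FOLLOW(D)
In F → F F: F is followed by F, add FIRST(F) \ {ε} = { '/', 'n' }
In F → F F: F is at the end; this adds FOLLOW(F) to itself — nothing new

The FOLLOW sets referred to above (computed the same way, to a fixed point):
  FOLLOW(D) = { $, '/' }

Taking the union: FOLLOW(F) = { $, '/', 'n' }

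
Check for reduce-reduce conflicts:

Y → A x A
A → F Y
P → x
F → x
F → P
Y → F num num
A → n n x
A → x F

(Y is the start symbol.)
A reduce-reduce conflict occurs when an LR(0) state has two complete items [A → α .] and [B → β .] — both call for a reduction, and with no lookahead the parser cannot choose between them.

Augment with Y' → Y and build the canonical LR(0) collection (I0 = CLOSURE({[Y' → . Y]}), then GOTO on every symbol after a dot until no new states appear). It has 17 states:
  I0: { [A → . F Y], [A → . n n x], [A → . x F], [F → . P], [F → . x], [P → . x], [Y → . A x A], [Y → . F num num], [Y' → . Y] }  — shift
  I1: { [Y → A . x A] }  — shift
  I2: { [A → . F Y], [A → . n n x], [A → . x F], [A → F . Y], [F → . P], [F → . x], [P → . x], [Y → . A x A], [Y → . F num num], [Y → F . num num] }  — shift
  I3: { [F → P .] }  — reduce
  I4: { [Y' → Y .] }  — accept
  I5: { [A → n . n x] }  — shift
  I6: { [A → x . F], [F → . P], [F → . x], [F → x .], [P → . x], [P → x .] }  — shift, 2 reduces
  I7: { [A → x F .] }  — reduce
  I8: { [F → x .], [P → x .] }  — 2 reduces
  I9: { [A → n n . x] }  — shift
  I10: { [A → n n x .] }  — reduce
  I11: { [A → F Y .] }  — reduce
  I12: { [Y → F num . num] }  — shift
  I13: { [Y → F num num .] }  — reduce
  I14: { [A → . F Y], [A → . n n x], [A → . x F], [F → . P], [F → . x], [P → . x], [Y → A x . A] }  — shift
  I15: { [Y → A x A .] }  — reduce
  I16: { [A → . F Y], [A → . n n x], [A → . x F], [A → F . Y], [F → . P], [F → . x], [P → . x], [Y → . A x A], [Y → . F num num] }  — shift

I6 contains complete items [F → x .], [P → x .] — reduce-reduce conflict.
I8 contains complete items [F → x .], [P → x .] — reduce-reduce conflict.

Answer: Yes — I6: [F → x .] vs [P → x .]; I8: [F → x .] vs [P → x .]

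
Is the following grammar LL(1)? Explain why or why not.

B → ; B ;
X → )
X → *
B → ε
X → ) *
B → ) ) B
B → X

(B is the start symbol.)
A grammar is LL(1) if for each non-terminal N with multiple productions, the predict sets of those productions are pairwise disjoint, where PREDICT(N → α) = (FIRST(α) \ {ε}) ∪ (FOLLOW(N) if α ⇒* ε).

Relevant sets:
  FIRST(X) = { ')', '*' }
  FOLLOW(B) = { $, ';' }

For B:
  PREDICT(B → ';' B ';') = { ';' }
  PREDICT(B → ε) = { $, ';' }
  PREDICT(B → ')' ')' B) = { ')' }
  PREDICT(B → X) = { ')', '*' }
For X:
  PREDICT(X → ')') = { ')' }
  PREDICT(X → '*') = { '*' }
  PREDICT(X → ')' '*') = { ')' }

Conflict found: Predict set conflict for B: { ';' }
The grammar is NOT LL(1).

Answer: No. Predict set conflict for B: { ';' }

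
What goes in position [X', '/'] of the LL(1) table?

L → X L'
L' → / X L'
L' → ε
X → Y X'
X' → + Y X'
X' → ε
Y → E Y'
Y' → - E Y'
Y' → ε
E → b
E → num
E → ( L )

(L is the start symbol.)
X' → ε

To find M[X', '/'], we find productions for X' where '/' is in the predict set (PREDICT(N → α) = (FIRST(α) \ {ε}) ∪ (FOLLOW(N) if α ⇒* ε)).

Relevant sets:
  FOLLOW(X') = { $, ')', '/' }

X' → + Y X': PREDICT = { '+' }
X' → ε: PREDICT = { $, ')', '/' }
  '/' is in predict set, so this production goes in M[X', '/']

M[X', '/'] = X' → ε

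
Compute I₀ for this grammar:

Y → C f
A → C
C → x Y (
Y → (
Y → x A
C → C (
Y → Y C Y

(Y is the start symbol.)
{ [C → . C (], [C → . x Y (], [Y → . (], [Y → . C f], [Y → . Y C Y], [Y → . x A], [Y' → . Y] }

First, augment the grammar with Y' → Y
I₀ = CLOSURE({ [Y' → . Y] }):
  [Y' → . Y] has the dot before Y: add [Y → . C f], [Y → . (], [Y → . x A], [Y → . Y C Y]
  [Y → . C f] has the dot before C: add [C → . x Y (], [C → . C (]
No further items can be added.

I₀ = { [C → . C (], [C → . x Y (], [Y → . (], [Y → . C f], [Y → . Y C Y], [Y → . x A], [Y' → . Y] }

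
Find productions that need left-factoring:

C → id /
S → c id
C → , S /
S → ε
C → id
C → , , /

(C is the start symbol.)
Left-factoring is needed when two productions for the same non-terminal
share a common prefix on the right-hand side.

Productions for C:
  C → id /
  C → , S /
  C → id
  C → , , /
Productions for S:
  S → c id
  S → ε

Found common prefix 'id' in productions for C
Found common prefix ',' in productions for C

Answer: Yes, C has productions with common prefix 'id'; C has productions with common prefix ','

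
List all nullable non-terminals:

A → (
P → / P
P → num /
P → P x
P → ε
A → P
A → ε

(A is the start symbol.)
{ 'A', 'P' }

ε-productions: P → ε, A → ε
So P, A are immediately nullable.
Every non-terminal is now nullable.
Nullable = { 'A', 'P' }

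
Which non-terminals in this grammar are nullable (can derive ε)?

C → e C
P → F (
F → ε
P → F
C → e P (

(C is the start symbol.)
ε-productions: F → ε
So F is immediately nullable.
P → F: every symbol on the right is nullable, so P is nullable too.
No further non-terminal can be added: every production for the remaining non-terminals contains a terminal or a non-nullable non-terminal.
Nullable = { 'F', 'P' }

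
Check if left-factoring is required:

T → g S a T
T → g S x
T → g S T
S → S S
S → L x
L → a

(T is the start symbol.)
Yes, T has productions with common prefix 'g S'

Left-factoring is needed when two productions for the same non-terminal
share a common prefix on the right-hand side.

Productions for T:
  T → g S a T
  T → g S x
  T → g S T
Productions for S:
  S → S S
  S → L x

Found common prefix 'g S' in productions for T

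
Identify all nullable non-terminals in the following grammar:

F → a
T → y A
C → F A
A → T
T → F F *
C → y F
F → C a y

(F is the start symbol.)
None

There are no ε-productions, so no non-terminal can derive ε.
No non-terminals are nullable.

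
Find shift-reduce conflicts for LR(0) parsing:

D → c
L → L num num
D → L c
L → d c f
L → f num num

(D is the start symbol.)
Augment with D' → D and build the canonical LR(0) collection (I0 = CLOSURE({[D' → . D]}), then GOTO on every symbol after a dot until no new states appear). It has 13 states:
  I0: { [D → . L c], [D → . c], [D' → . D], [L → . L num num], [L → . d c f], [L → . f num num] }  — shift
  I1: { [D' → D .] }  — accept
  I2: { [D → L . c], [L → L . num num] }  — shift
  I3: { [D → c .] }  — reduce
  I4: { [L → d . c f] }  — shift
  I5: { [L → f . num num] }  — shift
  I6: { [L → f num . num] }  — shift
  I7: { [L → f num num .] }  — reduce
  I8: { [L → d c . f] }  — shift
  I9: { [L → d c f .] }  — reduce
  I10: { [D → L c .] }  — reduce
  I11: { [L → L num . num] }  — shift
  I12: { [L → L num num .] }  — reduce

No state contains both a complete item and a shift item.

Answer: No shift-reduce conflicts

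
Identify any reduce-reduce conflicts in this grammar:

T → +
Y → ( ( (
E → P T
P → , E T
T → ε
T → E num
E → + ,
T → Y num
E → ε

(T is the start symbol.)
A reduce-reduce conflict occurs when an LR(0) state has two complete items [A → α .] and [B → β .] — both call for a reduction, and with no lookahead the parser cannot choose between them.

Augment with T' → T and build the canonical LR(0) collection (I0 = CLOSURE({[T' → . T]}), then GOTO on every symbol after a dot until no new states appear). It has 17 states:
  I0: { [E → . + ,], [E → . P T], [E → .], [P → . , E T], [T → . +], [T → . E num], [T → . Y num], [T → .], [T' → . T], [Y → . ( ( (] }  — shift, 2 reduces
  I1: { [Y → ( . ( (] }  — shift
  I2: { [E → + . ,], [T → + .] }  — shift, reduce
  I3: { [E → . + ,], [E → . P T], [E → .], [P → , . E T], [P → . , E T] }  — shift, reduce
  I4: { [T → E . num] }  — shift
  I5: { [E → . + ,], [E → . P T], [E → .], [E → P . T], [P → . , E T], [T → . +], [T → . E num], [T → . Y num], [T → .], [Y → . ( ( (] }  — shift, 2 reduces
  I6: { [T' → T .] }  — accept
  I7: { [T → Y . num] }  — shift
  I8: { [T → Y num .] }  — reduce
  I9: { [E → P T .] }  — reduce
  I10: { [T → E num .] }  — reduce
  I11: { [E → + . ,] }  — shift
  I12: { [E → . + ,], [E → . P T], [E → .], [P → , E . T], [P → . , E T], [T → . +], [T → . E num], [T → . Y num], [T → .], [Y → . ( ( (] }  — shift, 2 reduces
  I13: { [P → , E T .] }  — reduce
  I14: { [E → + , .] }  — reduce
  I15: { [Y → ( ( . (] }  — shift
  I16: { [Y → ( ( ( .] }  — reduce

I0 contains complete items [E → .], [T → .] — reduce-reduce conflict.
I5 contains complete items [E → .], [T → .] — reduce-reduce conflict.
I12 contains complete items [E → .], [T → .] — reduce-reduce conflict.

Answer: Yes — I0: [E → .] vs [T → .]; I5: [E → .] vs [T → .]; I12: [E → .] vs [T → .]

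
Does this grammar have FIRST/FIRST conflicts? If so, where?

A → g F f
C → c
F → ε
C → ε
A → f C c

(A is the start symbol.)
No FIRST/FIRST conflicts.

Productions for A:
  A → g F f: FIRST = { 'g' }
  A → f C c: FIRST = { 'f' }
Productions for C:
  C → c: FIRST = { 'c' }
  C → ε: FIRST = { ε }
F has only one production, so no FIRST/FIRST conflict is possible there.

All alternatives of each non-terminal have pairwise disjoint FIRST sets.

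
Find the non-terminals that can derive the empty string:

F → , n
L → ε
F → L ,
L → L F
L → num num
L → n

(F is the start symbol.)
{ 'L' }

A non-terminal is nullable if it can derive ε (the empty string): either it has an ε-production, or it has a production whose right-hand side consists entirely of nullable non-terminals.

ε-productions: L → ε
So L is immediately nullable.
No further non-terminal can be added: every production for the remaining non-terminals contains a terminal or a non-nullable non-terminal.
Nullable = { 'L' }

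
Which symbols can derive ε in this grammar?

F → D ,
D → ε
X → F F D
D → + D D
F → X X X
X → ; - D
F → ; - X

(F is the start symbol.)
{ 'D' }

ε-productions: D → ε
So D is immediately nullable.
No further non-terminal can be added: every production for the remaining non-terminals contains a terminal or a non-nullable non-terminal.
Nullable = { 'D' }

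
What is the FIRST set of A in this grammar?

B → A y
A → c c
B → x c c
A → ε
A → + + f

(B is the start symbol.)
To compute FIRST(A), examine every production with A on the left-hand side, reading each right-hand side left to right until a non-nullable symbol is reached.

From A → c c:
  - c is a terminal: add 'c' and stop
From A → ε:
  - ε-production, so ε ∈ FIRST(A)
From A → + + f:
  - '+' is a terminal: add '+' and stop

Collecting: FIRST(A) = { '+', 'c', ε }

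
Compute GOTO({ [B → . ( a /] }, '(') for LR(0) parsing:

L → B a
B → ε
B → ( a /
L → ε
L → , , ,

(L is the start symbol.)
GOTO(I, '(') = CLOSURE({ [A → αX.β] : [A → α.Xβ] ∈ I, X = '(' })

Items with dot before '(', with the dot advanced:
  [B → . ( a /] → [B → ( . a /]
Closure adds nothing (no advanced item has the dot before a non-terminal).

GOTO = { [B → ( . a /] }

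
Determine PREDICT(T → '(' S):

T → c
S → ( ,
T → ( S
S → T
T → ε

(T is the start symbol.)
PREDICT(T → '(' S) = (FIRST(RHS) \ {ε}) ∪ (FOLLOW(T) if ε ∈ FIRST(RHS), i.e. RHS ⇒* ε)
FIRST('(' S) = { '(' }
ε ∉ FIRST('(' S), so FOLLOW(T) is not added.
PREDICT(T → '(' S) = { '(' }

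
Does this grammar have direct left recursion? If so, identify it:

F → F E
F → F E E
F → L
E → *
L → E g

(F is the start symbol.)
Yes, F is left-recursive

F → F E: LEFT RECURSIVE (starts with F)
F → F E E: LEFT RECURSIVE (starts with F)
F → L: starts with L
E → *: starts with '*'
L → E g: starts with E

The grammar has direct left recursion on: F.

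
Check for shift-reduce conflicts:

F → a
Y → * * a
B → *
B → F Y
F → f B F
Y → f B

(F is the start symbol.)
No shift-reduce conflicts

A shift-reduce conflict occurs when an LR(0) state has both:
  - a complete (reduce) item [A → α .] (dot at the end), and
  - a shift item [B → β . c γ] (dot before a terminal).

Augment with F' → F and build the canonical LR(0) collection (I0 = CLOSURE({[F' → . F]}), then GOTO on every symbol after a dot until no new states appear). It has 14 states:
  I0: { [F → . a], [F → . f B F], [F' → . F] }  — shift
  I1: { [F' → F .] }  — accept
  I2: { [F → a .] }  — reduce
  I3: { [B → . *], [B → . F Y], [F → . a], [F → . f B F], [F → f . B F] }  — shift
  I4: { [B → * .] }  — reduce
  I5: { [F → . a], [F → . f B F], [F → f B . F] }  — shift
  I6: { [B → F . Y], [Y → . * * a], [Y → . f B] }  — shift
  I7: { [Y → * . * a] }  — shift
  I8: { [B → F Y .] }  — reduce
  I9: { [B → . *], [B → . F Y], [F → . a], [F → . f B F], [Y → f . B] }  — shift
  I10: { [Y → f B .] }  — reduce
  I11: { [Y → * * . a] }  — shift
  I12: { [Y → * * a .] }  — reduce
  I13: { [F → f B F .] }  — reduce

No state contains both a complete item and a shift item.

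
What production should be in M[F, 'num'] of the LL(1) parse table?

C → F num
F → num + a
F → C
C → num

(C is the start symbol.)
To find M[F, 'num'], we find productions for F where 'num' is in the predict set (PREDICT(N → α) = (FIRST(α) \ {ε}) ∪ (FOLLOW(N) if α ⇒* ε)).

Relevant sets:
  FIRST(C) = { 'num' }

F → num + a: PREDICT = { 'num' }
  'num' is in predict set, so this production goes in M[F, 'num']
F → C: PREDICT = { 'num' }
  'num' is in predict set, so this production goes in M[F, 'num']

M[F, 'num'] = F → num + a, F → C  (a multiply-defined cell — the grammar is not LL(1))

Answer: F → num + a, F → C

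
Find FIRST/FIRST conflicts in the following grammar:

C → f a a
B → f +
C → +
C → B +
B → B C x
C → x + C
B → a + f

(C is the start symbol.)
FIRST sets of the non-terminals at (or reachable through a nullable prefix from) the front of some alternative:
  FIRST(B) = { 'a', 'f' }

Productions for C:
  C → f a a: FIRST = { 'f' }
  C → +: FIRST = { '+' }
  C → B +: FIRST = { 'a', 'f' }
  C → x + C: FIRST = { 'x' }
Productions for B:
  B → f +: FIRST = { 'f' }
  B → B C x: FIRST = { 'a', 'f' }
  B → a + f: FIRST = { 'a' }

Conflict for C: C → f a a and C → B +
  Overlap: { 'f' }
Conflict for B: B → f + and B → B C x
  Overlap: { 'f' }
Conflict for B: B → B C x and B → a + f
  Overlap: { 'a' }

Answer: Yes. C → f a a / C → B '+' on { 'f' }; B → f '+' / B → B C x on { 'f' }; B → B C x / B → a '+' f on { 'a' }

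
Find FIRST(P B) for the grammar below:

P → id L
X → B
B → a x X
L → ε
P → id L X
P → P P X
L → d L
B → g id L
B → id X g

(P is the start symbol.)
FIRST sets of the non-terminals involved (from the grammar, by fixed-point iteration):
  FIRST(P) = { 'id' }

To compute FIRST(P B), process the symbols left to right:
Symbol P is a non-terminal. Add FIRST(P) \ {ε} = { 'id' }
P is not nullable (ε ∉ FIRST(P)), so stop here.
FIRST(P B) = { 'id' }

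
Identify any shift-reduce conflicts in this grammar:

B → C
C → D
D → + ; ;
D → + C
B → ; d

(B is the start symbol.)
A shift-reduce conflict occurs when an LR(0) state has both:
  - a complete (reduce) item [A → α .] (dot at the end), and
  - a shift item [B → β . c γ] (dot before a terminal).

Augment with B' → B and build the canonical LR(0) collection (I0 = CLOSURE({[B' → . B]}), then GOTO on every symbol after a dot until no new states appear). It has 10 states:
  I0: { [B → . ; d], [B → . C], [B' → . B], [C → . D], [D → . + ; ;], [D → . + C] }  — shift
  I1: { [C → . D], [D → + . ; ;], [D → + . C], [D → . + ; ;], [D → . + C] }  — shift
  I2: { [B → ; . d] }  — shift
  I3: { [B' → B .] }  — accept
  I4: { [B → C .] }  — reduce
  I5: { [C → D .] }  — reduce
  I6: { [B → ; d .] }  — reduce
  I7: { [D → + ; . ;] }  — shift
  I8: { [D → + C .] }  — reduce
  I9: { [D → + ; ; .] }  — reduce

No state contains both a complete item and a shift item.

Answer: No shift-reduce conflicts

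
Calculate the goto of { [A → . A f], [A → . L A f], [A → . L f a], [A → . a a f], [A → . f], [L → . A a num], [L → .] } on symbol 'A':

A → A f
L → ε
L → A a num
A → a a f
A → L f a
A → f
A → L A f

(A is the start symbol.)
GOTO(I, 'A') = CLOSURE({ [A → αX.β] : [A → α.Xβ] ∈ I, X = 'A' })

Items with dot before 'A', with the dot advanced:
  [A → . A f] → [A → A . f]
  [L → . A a num] → [L → A . a num]
Closure adds nothing (no advanced item has the dot before a non-terminal).

GOTO = { [A → A . f], [L → A . a num] }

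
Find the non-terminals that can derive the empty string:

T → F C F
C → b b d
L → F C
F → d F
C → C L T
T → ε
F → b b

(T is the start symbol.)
{ 'T' }

A non-terminal is nullable if it can derive ε (the empty string): either it has an ε-production, or it has a production whose right-hand side consists entirely of nullable non-terminals.

ε-productions: T → ε
So T is immediately nullable.
No further non-terminal can be added: every production for the remaining non-terminals contains a terminal or a non-nullable non-terminal.
Nullable = { 'T' }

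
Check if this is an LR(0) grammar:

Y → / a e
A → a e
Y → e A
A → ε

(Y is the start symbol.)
No. Shift-reduce conflict between [A → .] and [A → . a e]

Augment with Y' → Y and build the canonical LR(0) collection (I0 = CLOSURE({[Y' → . Y]}), then GOTO on every symbol after a dot until no new states appear). It has 9 states:
  I0: { [Y → . / a e], [Y → . e A], [Y' → . Y] }  — shift
  I1: { [Y → / . a e] }  — shift
  I2: { [Y' → Y .] }  — accept
  I3: { [A → . a e], [A → .], [Y → e . A] }  — shift, reduce
  I4: { [Y → e A .] }  — reduce
  I5: { [A → a . e] }  — shift
  I6: { [A → a e .] }  — reduce
  I7: { [Y → / a . e] }  — shift
  I8: { [Y → / a e .] }  — reduce

Conflict in state I3:
  Shift-reduce conflict between [A → .] and [A → . a e]
So the grammar is NOT LR(0).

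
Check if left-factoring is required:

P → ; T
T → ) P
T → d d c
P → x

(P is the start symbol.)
No, left-factoring is not needed

Left-factoring is needed when two productions for the same non-terminal
share a common prefix on the right-hand side.

Productions for P:
  P → ; T
  P → x
Productions for T:
  T → ) P
  T → d d c

No common prefixes found.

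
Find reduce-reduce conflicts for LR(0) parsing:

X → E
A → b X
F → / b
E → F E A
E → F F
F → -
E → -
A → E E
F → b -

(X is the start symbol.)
Yes — I1: [E → - .] vs [F → - .]; I13: [E → - .] vs [F → - .]

A reduce-reduce conflict occurs when an LR(0) state has two complete items [A → α .] and [B → β .] — both call for a reduction, and with no lookahead the parser cannot choose between them.

Augment with X' → X and build the canonical LR(0) collection (I0 = CLOSURE({[X' → . X]}), then GOTO on every symbol after a dot until no new states appear). It has 17 states:
  I0: { [E → . -], [E → . F E A], [E → . F F], [F → . -], [F → . / b], [F → . b -], [X → . E], [X' → . X] }  — shift
  I1: { [E → - .], [F → - .] }  — 2 reduces
  I2: { [F → / . b] }  — shift
  I3: { [X → E .] }  — reduce
  I4: { [E → . -], [E → . F E A], [E → . F F], [E → F . E A], [E → F . F], [F → . -], [F → . / b], [F → . b -] }  — shift
  I5: { [X' → X .] }  — accept
  I6: { [F → b . -] }  — shift
  I7: { [F → b - .] }  — reduce
  I8: { [A → . E E], [A → . b X], [E → . -], [E → . F E A], [E → . F F], [E → F E . A], [F → . -], [F → . / b], [F → . b -] }  — shift
  I9: { [E → . -], [E → . F E A], [E → . F F], [E → F . E A], [E → F . F], [E → F F .], [F → . -], [F → . / b], [F → . b -] }  — shift, reduce
  I10: { [E → F E A .] }  — reduce
  I11: { [A → E . E], [E → . -], [E → . F E A], [E → . F F], [F → . -], [F → . / b], [F → . b -] }  — shift
  I12: { [A → b . X], [E → . -], [E → . F E A], [E → . F F], [F → . -], [F → . / b], [F → . b -], [F → b . -], [X → . E] }  — shift
  I13: { [E → - .], [F → - .], [F → b - .] }  — 3 reduces
  I14: { [A → b X .] }  — reduce
  I15: { [A → E E .] }  — reduce
  I16: { [F → / b .] }  — reduce

I1 contains complete items [E → - .], [F → - .] — reduce-reduce conflict.
I13 contains complete items [E → - .], [F → - .], [F → b - .] — reduce-reduce conflict.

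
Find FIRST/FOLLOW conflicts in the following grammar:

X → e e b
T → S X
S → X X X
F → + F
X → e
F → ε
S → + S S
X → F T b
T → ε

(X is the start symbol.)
Nullable non-terminals: F, T.
FIRST sets used below: FIRST(S) = { '+', 'b', 'e' }

F: nullable alternative(s) F → ε; FOLLOW(F) = { '+', 'b', 'e' }
  F → + F: FIRST \ {ε} = { '+' } — overlaps FOLLOW(F) on { '+' }: CONFLICT
  F → ε: FIRST \ {ε} = { } — this is the only nullable alternative, skip

T: nullable alternative(s) T → ε; FOLLOW(T) = { 'b' }
  T → S X: FIRST \ {ε} = { '+', 'b', 'e' } — overlaps FOLLOW(T) on { 'b' }: CONFLICT
  T → ε: FIRST \ {ε} = { } — this is the only nullable alternative, skip

S, X have no nullable alternative, so no FIRST/FOLLOW check is needed there.

So the grammar has 2 FIRST/FOLLOW conflicts (marked CONFLICT above).

Answer: Yes. T → S X with FOLLOW(T) on { 'b' }; F → '+' F with FOLLOW(F) on { '+' }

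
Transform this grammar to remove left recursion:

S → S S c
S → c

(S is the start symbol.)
S is directly left-recursive. The standard transformation for
  A → A α₁ | ... | A α_m | β₁ | ... | β_n
is
  A  → β₁ A' | ... | β_n A'
  A' → α₁ A' | ... | α_m A' | ε

S → c becomes S → c S'
S → S S c becomes S' → S c S'
Add S' → ε

Resulting grammar:
S → c S'
S' → S c S'
S' → ε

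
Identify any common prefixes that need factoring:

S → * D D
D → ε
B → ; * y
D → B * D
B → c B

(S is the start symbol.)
No, left-factoring is not needed

Left-factoring is needed when two productions for the same non-terminal
share a common prefix on the right-hand side.

Productions for D:
  D → ε
  D → B * D
Productions for B:
  B → ; * y
  B → c B

No common prefixes found.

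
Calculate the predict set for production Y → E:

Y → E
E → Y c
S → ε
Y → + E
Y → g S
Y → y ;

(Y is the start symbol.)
{ '+', 'g', 'y' }

PREDICT(Y → E) = (FIRST(RHS) \ {ε}) ∪ (FOLLOW(Y) if ε ∈ FIRST(RHS), i.e. RHS ⇒* ε)
FIRST(E) = { '+', 'g', 'y' }
FIRST(E) = { '+', 'g', 'y' }
ε ∉ FIRST(E), so FOLLOW(Y) is not added.
PREDICT(Y → E) = { '+', 'g', 'y' }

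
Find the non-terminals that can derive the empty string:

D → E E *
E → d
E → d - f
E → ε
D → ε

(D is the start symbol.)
{ 'D', 'E' }

A non-terminal is nullable if it can derive ε (the empty string): either it has an ε-production, or it has a production whose right-hand side consists entirely of nullable non-terminals.

ε-productions: E → ε, D → ε
So E, D are immediately nullable.
Every non-terminal is now nullable.
Nullable = { 'D', 'E' }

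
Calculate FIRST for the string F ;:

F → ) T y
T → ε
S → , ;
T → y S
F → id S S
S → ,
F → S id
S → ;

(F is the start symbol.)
{ ')', ',', ';', 'id' }

FIRST sets of the non-terminals involved (from the grammar, by fixed-point iteration):
  FIRST(F) = { ')', ',', ';', 'id' }

To compute FIRST(F ;), process the symbols left to right:
Symbol F is a non-terminal. Add FIRST(F) \ {ε} = { ')', ',', ';', 'id' }
F is not nullable (ε ∉ FIRST(F)), so stop here.
FIRST(F ;) = { ')', ',', ';', 'id' }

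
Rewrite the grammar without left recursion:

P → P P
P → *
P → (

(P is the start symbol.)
P is directly left-recursive. The standard transformation for
  A → A α₁ | ... | A α_m | β₁ | ... | β_n
is
  A  → β₁ A' | ... | β_n A'
  A' → α₁ A' | ... | α_m A' | ε

P → * becomes P → * P'
P → ( becomes P → ( P'
P → P P becomes P' → P P'
Add P' → ε

Resulting grammar:
P → * P'
P → ( P'
P' → P P'
P' → ε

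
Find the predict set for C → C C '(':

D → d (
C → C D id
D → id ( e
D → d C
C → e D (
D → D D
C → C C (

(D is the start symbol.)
{ 'e' }

PREDICT(C → C C '(') = (FIRST(RHS) \ {ε}) ∪ (FOLLOW(C) if ε ∈ FIRST(RHS), i.e. RHS ⇒* ε)
FIRST(C) = { 'e' }
FIRST(C C '(') = { 'e' }
ε ∉ FIRST(C C '('), so FOLLOW(C) is not added.
PREDICT(C → C C '(') = { 'e' }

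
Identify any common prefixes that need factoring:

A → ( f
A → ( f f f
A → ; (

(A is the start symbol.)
Yes, A has productions with common prefix '( f'

Left-factoring is needed when two productions for the same non-terminal
share a common prefix on the right-hand side.

Productions for A:
  A → ( f
  A → ( f f f
  A → ; (

Found common prefix '( f' in productions for A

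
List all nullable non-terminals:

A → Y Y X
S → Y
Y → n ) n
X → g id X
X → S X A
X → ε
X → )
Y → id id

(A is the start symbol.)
{ 'X' }

A non-terminal is nullable if it can derive ε (the empty string): either it has an ε-production, or it has a production whose right-hand side consists entirely of nullable non-terminals.

ε-productions: X → ε
So X is immediately nullable.
No further non-terminal can be added: every production for the remaining non-terminals contains a terminal or a non-nullable non-terminal.
Nullable = { 'X' }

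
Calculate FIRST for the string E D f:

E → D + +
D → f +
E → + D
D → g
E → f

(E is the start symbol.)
FIRST sets of the non-terminals involved (from the grammar, by fixed-point iteration):
  FIRST(E) = { '+', 'f', 'g' }

To compute FIRST(E D f), process the symbols left to right:
Symbol E is a non-terminal. Add FIRST(E) \ {ε} = { '+', 'f', 'g' }
E is not nullable (ε ∉ FIRST(E)), so stop here.
FIRST(E D f) = { '+', 'f', 'g' }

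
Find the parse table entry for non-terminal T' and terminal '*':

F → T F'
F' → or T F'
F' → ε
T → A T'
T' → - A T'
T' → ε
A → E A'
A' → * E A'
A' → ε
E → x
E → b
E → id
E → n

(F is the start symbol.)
Empty (error entry)

To find M[T', '*'], we find productions for T' where '*' is in the predict set (PREDICT(N → α) = (FIRST(α) \ {ε}) ∪ (FOLLOW(N) if α ⇒* ε)).

Relevant sets:
  FOLLOW(T') = { $, 'or' }

T' → - A T': PREDICT = { '-' }
T' → ε: PREDICT = { $, 'or' }

M[T', '*'] is empty (no production applies)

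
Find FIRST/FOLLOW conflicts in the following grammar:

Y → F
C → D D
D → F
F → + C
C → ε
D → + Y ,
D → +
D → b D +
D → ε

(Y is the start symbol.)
Yes. C → D D with FOLLOW(C) on { '+', 'b' }; D → F with FOLLOW(D) on { '+' }; D → '+' Y ',' with FOLLOW(D) on { '+' }; D → '+' with FOLLOW(D) on { '+' }; D → b D '+' with FOLLOW(D) on { 'b' }

A FIRST/FOLLOW conflict occurs when a non-terminal N has a nullable alternative N → β (β ⇒* ε) and another alternative N → α with FIRST(α) ∩ FOLLOW(N) ≠ ∅: on such a lookahead the parser cannot decide between expanding α and letting N vanish via β.

Nullable non-terminals: C, D.
FIRST sets used below: FIRST(D) = { '+', 'b', ε }, FIRST(F) = { '+' }

C: nullable alternative(s) C → D D, C → ε; FOLLOW(C) = { $, '+', ',', 'b' }
  C → D D: FIRST \ {ε} = { '+', 'b' } — overlaps FOLLOW(C) on { '+', 'b' }: CONFLICT
  C → ε: FIRST \ {ε} = { } — disjoint from FOLLOW(C)

D: nullable alternative(s) D → ε; FOLLOW(D) = { $, '+', ',', 'b' }
  D → F: FIRST \ {ε} = { '+' } — overlaps FOLLOW(D) on { '+' }: CONFLICT
  D → + Y ,: FIRST \ {ε} = { '+' } — overlaps FOLLOW(D) on { '+' }: CONFLICT
  D → +: FIRST \ {ε} = { '+' } — overlaps FOLLOW(D) on { '+' }: CONFLICT
  D → b D +: FIRST \ {ε} = { 'b' } — overlaps FOLLOW(D) on { 'b' }: CONFLICT
  D → ε: FIRST \ {ε} = { } — this is the only nullable alternative, skip

F, Y have no nullable alternative, so no FIRST/FOLLOW check is needed there.

So the grammar has 5 FIRST/FOLLOW conflicts (marked CONFLICT above).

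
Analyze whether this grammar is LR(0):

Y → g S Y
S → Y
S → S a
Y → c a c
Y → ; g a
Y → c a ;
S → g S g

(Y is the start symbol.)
No. Shift-reduce conflict between [S → g S g .] and [S → . g S g]

Augment with Y' → Y and build the canonical LR(0) collection (I0 = CLOSURE({[Y' → . Y]}), then GOTO on every symbol after a dot until no new states appear). It has 17 states:
  I0: { [Y → . ; g a], [Y → . c a ;], [Y → . c a c], [Y → . g S Y], [Y' → . Y] }  — shift
  I1: { [Y → ; . g a] }  — shift
  I2: { [Y' → Y .] }  — accept
  I3: { [Y → c . a ;], [Y → c . a c] }  — shift
  I4: { [S → . S a], [S → . Y], [S → . g S g], [Y → . ; g a], [Y → . c a ;], [Y → . c a c], [Y → . g S Y], [Y → g . S Y] }  — shift
  I5: { [S → S . a], [Y → . ; g a], [Y → . c a ;], [Y → . c a c], [Y → . g S Y], [Y → g S . Y] }  — shift
  I6: { [S → Y .] }  — reduce
  I7: { [S → . S a], [S → . Y], [S → . g S g], [S → g . S g], [Y → . ; g a], [Y → . c a ;], [Y → . c a c], [Y → . g S Y], [Y → g . S Y] }  — shift
  I8: { [S → S . a], [S → g S . g], [Y → . ; g a], [Y → . c a ;], [Y → . c a c], [Y → . g S Y], [Y → g S . Y] }  — shift
  I9: { [Y → g S Y .] }  — reduce
  I10: { [S → S a .] }  — reduce
  I11: { [S → . S a], [S → . Y], [S → . g S g], [S → g S g .], [Y → . ; g a], [Y → . c a ;], [Y → . c a c], [Y → . g S Y], [Y → g . S Y] }  — shift, reduce
  I12: { [Y → c a . ;], [Y → c a . c] }  — shift
  I13: { [Y → c a ; .] }  — reduce
  I14: { [Y → c a c .] }  — reduce
  I15: { [Y → ; g . a] }  — shift
  I16: { [Y → ; g a .] }  — reduce

Conflict in state I11:
  Shift-reduce conflict between [S → g S g .] and [S → . g S g]
So the grammar is NOT LR(0).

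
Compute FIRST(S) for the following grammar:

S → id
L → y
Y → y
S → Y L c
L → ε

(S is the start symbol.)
To compute FIRST(S), examine every production with S on the left-hand side, reading each right-hand side left to right until a non-nullable symbol is reached.

FIRST sets of the other non-terminals involved (by the same procedure, iterated to a fixed point):
  FIRST(Y) = { 'y' }

From S → id:
  - id is a terminal: add 'id' and stop
From S → Y L c:
  - Y is a non-terminal: add FIRST(Y) \ {ε} = { 'y' }
    Y is not nullable, so stop

Collecting: FIRST(S) = { 'id', 'y' }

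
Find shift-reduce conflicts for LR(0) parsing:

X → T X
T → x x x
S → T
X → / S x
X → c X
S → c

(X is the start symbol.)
Augment with X' → X and build the canonical LR(0) collection (I0 = CLOSURE({[X' → . X]}), then GOTO on every symbol after a dot until no new states appear). It has 14 states:
  I0: { [T → . x x x], [X → . / S x], [X → . T X], [X → . c X], [X' → . X] }  — shift
  I1: { [S → . T], [S → . c], [T → . x x x], [X → / . S x] }  — shift
  I2: { [T → . x x x], [X → . / S x], [X → . T X], [X → . c X], [X → T . X] }  — shift
  I3: { [X' → X .] }  — accept
  I4: { [T → . x x x], [X → . / S x], [X → . T X], [X → . c X], [X → c . X] }  — shift
  I5: { [T → x . x x] }  — shift
  I6: { [T → x x . x] }  — shift
  I7: { [T → x x x .] }  — reduce
  I8: { [X → c X .] }  — reduce
  I9: { [X → T X .] }  — reduce
  I10: { [X → / S . x] }  — shift
  I11: { [S → T .] }  — reduce
  I12: { [S → c .] }  — reduce
  I13: { [X → / S x .] }  — reduce

No state contains both a complete item and a shift item.

Answer: No shift-reduce conflicts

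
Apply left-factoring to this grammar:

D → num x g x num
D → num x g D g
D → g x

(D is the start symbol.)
D → num x g D'
D' → x num
D' → D g
D → g x

Left-factoring transforms A → αβ₁ | αβ₂ into A → αA' and A' → β₁ | β₂
(α is the longest common prefix among the alternatives). Repeat until
no nonterminal has two alternatives with a common prefix.

Round 1: D has alternatives sharing prefix 'num x g'. Introduce D': D → num x g D'
  Add: D' → x num
  Add: D' → D g

No remaining common prefixes — done.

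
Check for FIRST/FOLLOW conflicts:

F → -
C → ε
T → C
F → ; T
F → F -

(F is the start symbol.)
Nullable non-terminals: C, T.
C has a nullable alternative but only one production, so nothing to check.
T has a nullable alternative but only one production, so nothing to check.

F has no nullable alternative, so no FIRST/FOLLOW check is needed there.

No FIRST/FOLLOW conflicts found.

Answer: No FIRST/FOLLOW conflicts.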